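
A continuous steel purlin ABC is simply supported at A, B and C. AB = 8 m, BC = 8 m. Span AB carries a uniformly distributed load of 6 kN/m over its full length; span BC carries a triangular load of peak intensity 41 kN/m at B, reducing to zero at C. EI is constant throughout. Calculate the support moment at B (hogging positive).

M_B = 111.5 kN·m

Release continuity at B by inserting a hinge; the redundant is the internal moment M_B. The primary structure is two simply-supported spans AB and BC.
Rotations at B on the released spans (each span's end-slope, ×1/EI):
  span AB: UDL 6: wL³/(24EI) = 128/EI
  span BC: triangular load, peak 41: w₀L³/(45EI) = 466.5/EI
  relative rotation θ_0 = (128 + 466.5)/EI = 594.5/EI
A unit hogging moment at B produces rotation L₁/(3EI) + L₂/(3EI) = 5.333/EI.
Compatibility: M_B·(L₁+L₂)/(3EI) = θ_0, giving M_B = 111.5 kN·m (hogging).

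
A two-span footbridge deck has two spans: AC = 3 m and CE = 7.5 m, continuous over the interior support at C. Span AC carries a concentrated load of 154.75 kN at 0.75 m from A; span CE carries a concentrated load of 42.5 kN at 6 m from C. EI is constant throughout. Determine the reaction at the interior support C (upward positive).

R_C = 64.64 kN

Release continuity at C by inserting a hinge; the redundant is the internal moment M_C. The primary structure is two simply-supported spans AC and CE.
End slopes at the hinge C, treating each span as simply supported:
  span AC: point load 154.75 at a = 0.75: Pab(L + a)/(6LEI) = 54.4/EI
  span CE: point load 42.5 at a = 6: Pab(L + b)/(6LEI) = 76.5/EI
  relative rotation θ_0 = (54.4 + 76.5)/EI = 130.9/EI
A unit hogging moment at C produces rotation L₁/(3EI) + L₂/(3EI) = 3.5/EI.
Slope continuity at C: θ_0 = M_C·3.5/EI, so M_C = 130.9/3.5 = 37.4 kN·m (hogging).
Span AC, ΣM about A with M_C applied at C: R_C^{AC}·3 = 116.1 + 37.4, so R_C^{AC} = 51.15 kN and R_A = 154.8 − 51.15 = 103.6 kN.
Span CE, ΣM about E: R_C^{CE}·7.5 = 63.75 + 37.4, so R_C^{CE} = 13.49 kN and R_E = 42.5 − 13.49 = 29.01 kN.
R_C = 51.15 + 13.49 = 64.64 kN.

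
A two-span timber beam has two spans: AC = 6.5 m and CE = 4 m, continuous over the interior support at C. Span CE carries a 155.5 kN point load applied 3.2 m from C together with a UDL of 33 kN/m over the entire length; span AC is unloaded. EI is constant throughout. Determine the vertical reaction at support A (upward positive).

Release continuity at C by inserting a hinge; the redundant is the internal moment M_C. The primary structure is two simply-supported spans AC and CE.
Rotations at C on the released spans (each span's end-slope, ×1/EI):
  span CE: point load 155.5 at a = 3.2: Pab(L + b)/(6LEI) = 79.62/EI
  span CE: UDL 33: wL³/(24EI) = 88/EI
  relative rotation θ_0 = (0 + 167.6)/EI = 167.6/EI
A unit hogging moment at C produces rotation L₁/(3EI) + L₂/(3EI) = 3.5/EI.
Compatibility: M_C·(L₁+L₂)/(3EI) = θ_0, giving M_C = 47.89 kN·m (hogging).
Span AC, ΣM about A with M_C applied at C: R_C^{AC}·6.5 = 0 + 47.89, so R_C^{AC} = 7.368 kN and R_A = 0 − 7.368 = -7.368 kN.

R_A = -7.368 kN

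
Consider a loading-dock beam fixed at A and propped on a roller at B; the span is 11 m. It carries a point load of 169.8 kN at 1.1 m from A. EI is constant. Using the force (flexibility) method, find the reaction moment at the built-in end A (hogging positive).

M_A = 159.7 kN·m

Remove the prop at B; the released (primary) structure is a cantilever built in at A.
Deflection at B on the released cantilever, summing each load's contribution:
  point load 169.8 at a = 1.1: Pa²(3L − a)/(6EI) = 1092/EI
Flexibility coefficient — unit upward force at B: δ_{BB} = L³/(3EI) = 443.7/EI.
The prop prevents deflection at B: R_B = δ_0/δ_{BB} = 1092/443.7 = 2.462 kN.
Moment equilibrium about A: M_A = Σ(load moments about A) − R_B·L = 186.8 − 2.462×11 = 159.7 kN·m.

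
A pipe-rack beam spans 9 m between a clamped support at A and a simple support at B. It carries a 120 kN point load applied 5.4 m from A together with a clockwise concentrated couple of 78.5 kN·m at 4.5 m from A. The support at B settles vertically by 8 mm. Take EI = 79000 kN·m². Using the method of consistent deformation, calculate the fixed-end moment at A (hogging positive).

Release the roller at B. Primary structure: cantilever fixed at A.
Downward deflection at the released point B due to the loads:
  point load 120 at a = 5.4: Pa²(3L − a)/(6EI) = 12597/EI
  clockwise couple 78.5 at a = 4.5: M₀a(2L − a)/(2EI) = 2384/EI
  δ_0 = 14982/EI
Tip deflection under a unit load at B: L³/(3EI) = 243/EI.
With EI = 79000 kN·m²: δ_0 = 0.18964 m and δ_{BB} = 0.003076 m/kN.
Compatibility — the beam at B must follow the support down by 0.008 m: δ_0 − R_B·δ_{BB} = 0.008, so R_B = (0.18964 − 0.008)/0.003076 = 59.05 kN.
Moment equilibrium about A: M_A = Σ(load moments about A) − R_B·L = 726.5 − 59.05×9 = 195 kN·m.

M_A = 195 kN·m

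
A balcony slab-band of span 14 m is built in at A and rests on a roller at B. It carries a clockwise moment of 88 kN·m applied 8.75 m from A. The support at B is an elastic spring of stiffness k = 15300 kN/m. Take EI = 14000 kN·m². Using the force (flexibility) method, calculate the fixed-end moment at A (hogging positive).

Release the roller at B. Primary structure: cantilever fixed at A.
Free-end deflection of the primary structure under the applied loading (downward +):
  clockwise couple 88 at a = 8.75: M₀a(2L − a)/(2EI) = 7411/EI
Tip deflection under a unit load at B: L³/(3EI) = 914.7/EI.
With EI = 14000 kN·m²: δ_0 = 0.52938 m and δ_{BB} = 0.065333 m/kN.
Compatibility — the spring shortens by R_B/k under the reaction it provides: δ_0 − R_B·δ_{BB} = R_B/k. With 1/k = 0.000065 m/kN, R_B = δ_0 / (δ_{BB} + 1/k) = 0.52938 / (0.065333 + 0.000065) = 8.095 kN.
Moment equilibrium about A: M_A = Σ(load moments about A) − R_B·L = 88 − 8.095×14 = -25.32 kN·m.

M_A = -25.32 kN·m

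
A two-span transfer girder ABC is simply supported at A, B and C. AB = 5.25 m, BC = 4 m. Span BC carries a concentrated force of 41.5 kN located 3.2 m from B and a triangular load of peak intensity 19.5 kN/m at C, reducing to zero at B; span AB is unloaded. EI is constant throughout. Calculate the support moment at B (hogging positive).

M_B = 14.76 kN·m

Insert a hinge at B; M_B is the redundant, and each span becomes simply supported.
Rotations at B on the released spans (each span's end-slope, ×1/EI):
  span BC: point load 41.5 at a = 3.2: Pab(L + b)/(6LEI) = 21.25/EI
  span BC: triangular load, peak 19.5: 7w₀L³/(360EI) = 24.27/EI
  relative rotation θ_0 = (0 + 45.51)/EI = 45.51/EI
A unit hogging moment at B produces rotation L₁/(3EI) + L₂/(3EI) = 3.083/EI.
Slope continuity at B: θ_0 = M_B·3.083/EI, so M_B = 45.51/3.083 = 14.76 kN·m (hogging).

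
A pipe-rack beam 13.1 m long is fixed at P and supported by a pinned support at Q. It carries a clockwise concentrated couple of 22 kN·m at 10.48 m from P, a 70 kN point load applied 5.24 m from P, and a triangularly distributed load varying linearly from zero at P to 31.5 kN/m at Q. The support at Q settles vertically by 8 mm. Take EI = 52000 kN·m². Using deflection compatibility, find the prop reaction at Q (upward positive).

Release the roller at Q. Primary structure: cantilever fixed at P.
Primary-structure tip deflection at Q by superposition:
  clockwise couple 22 at a = 10.48: M₀a(2L − a)/(2EI) = 1812/EI
  point load 70 at a = 5.24: Pa²(3L − a)/(6EI) = 10911/EI
  triangular load, peak 31.5 at the free end: 11w₀L⁴/(120EI) = 85037/EI
  δ_0 = 97760/EI
Flexibility coefficient — unit upward force at Q: δ_{QQ} = L³/(3EI) = 749.4/EI.
With EI = 52000 kN·m²: δ_0 = 1.88 m and δ_{QQ} = 0.014411 m/kN.
Compatibility — the beam at Q must follow the support down by 0.008 m: δ_0 − R_Q·δ_{QQ} = 0.008, so R_Q = (1.88 − 0.008)/0.014411 = 129.9 kN.

R_Q = 129.9 kN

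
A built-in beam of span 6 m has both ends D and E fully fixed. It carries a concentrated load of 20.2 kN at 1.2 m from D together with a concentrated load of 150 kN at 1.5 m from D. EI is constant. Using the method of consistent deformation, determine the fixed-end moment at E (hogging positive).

Release both end moments; the primary structure is a simply-supported span DE with redundants M_D and M_E.
End rotations of the released simple span under the applied load (×1/EI):
  at D: point load 20.2 at a = 1.2: Pab(L + b)/(6LEI) = 34.91/EI
  at E: point load 20.2 at a = 1.2: Pab(L + a)/(6LEI) = 23.27/EI
  at D: point load 150 at a = 1.5: Pab(L + b)/(6LEI) = 295.3/EI
  at E: point load 150 at a = 1.5: Pab(L + a)/(6LEI) = 210.9/EI
  θ_D0 = 330.2/EI,  θ_E0 = 234.2/EI
Flexibility coefficients: a unit moment at one end gives L/(3EI) there and L/(6EI) at the far end, so f₁₁ = f₂₂ = 2/EI and f₁₂ = f₂₁ = 1/EI.
Compatibility — zero rotation at each built-in end:
  2 M_D + 1 M_E = 330.2
  1 M_D + 2 M_E = 234.2
Solving the pair gives M_D = 142.1 kN·m and M_E = 46.07 kN·m (hogging).

M_E = 46.07 kN·m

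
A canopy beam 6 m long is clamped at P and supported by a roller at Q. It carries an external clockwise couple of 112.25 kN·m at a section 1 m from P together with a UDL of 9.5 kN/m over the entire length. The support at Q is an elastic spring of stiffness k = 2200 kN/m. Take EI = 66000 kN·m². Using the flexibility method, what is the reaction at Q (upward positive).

Remove the prop at Q; the released (primary) structure is a cantilever built in at P.
Free-end deflection of the primary structure under the applied loading (downward +):
  clockwise couple 112.25 at a = 1: M₀a(2L − a)/(2EI) = 617.4/EI
  UDL 9.5: wL⁴/(8EI) = 1539/EI
  δ_0 = 2156/EI
Tip deflection under a unit load at Q: L³/(3EI) = 72/EI.
With EI = 66000 kN·m²: δ_0 = 0.032672 m and δ_{QQ} = 0.001091 m/kN.
Compatibility — the spring shortens by R_Q/k under the reaction it provides: δ_0 − R_Q·δ_{QQ} = R_Q/k. With 1/k = 0.000455 m/kN, R_Q = δ_0 / (δ_{QQ} + 1/k) = 0.032672 / (0.001091 + 0.000455) = 21.14 kN.

R_Q = 21.14 kN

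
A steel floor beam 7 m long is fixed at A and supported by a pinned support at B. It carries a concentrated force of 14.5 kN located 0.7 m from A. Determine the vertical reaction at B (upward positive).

R_B = 0.2102 kN

Choose R_B as the redundant. The primary structure is the cantilever fixed at A.
Deflection at B on the released cantilever, summing each load's contribution:
  point load 14.5 at a = 0.7: Pa²(3L − a)/(6EI) = 24.04/EI
Flexibility coefficient — unit upward force at B: δ_{BB} = L³/(3EI) = 114.3/EI.
The prop prevents deflection at B: R_B = δ_0/δ_{BB} = 24.04/114.3 = 0.2102 kN.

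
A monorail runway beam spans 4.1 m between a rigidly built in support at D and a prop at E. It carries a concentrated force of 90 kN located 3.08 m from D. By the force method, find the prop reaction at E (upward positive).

Take the reaction at E as the redundant and release it; the primary structure is a cantilever fixed at D.
Downward deflection at the released point E due to the loads:
  point load 90 at a = 3.08: Pa²(3L − a)/(6EI) = 1312/EI
Flexibility coefficient — unit upward force at E: δ_{EE} = L³/(3EI) = 22.97/EI.
Compatibility at E: δ_0 − R_E·δ_{EE} = 0, so R_E = 1312/22.97 = 57.11 kN.

R_E = 57.11 kN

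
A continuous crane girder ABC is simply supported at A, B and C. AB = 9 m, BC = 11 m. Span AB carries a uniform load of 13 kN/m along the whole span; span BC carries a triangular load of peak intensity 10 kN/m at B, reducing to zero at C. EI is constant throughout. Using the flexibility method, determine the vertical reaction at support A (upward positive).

R_A = 46.99 kN

Take M_B as the redundant. Released structure: two simple spans AB and BC with a hinge at B.
Rotations at B on the released spans (each span's end-slope, ×1/EI):
  span AB: UDL 13: wL³/(24EI) = 394.9/EI
  span BC: triangular load, peak 10: w₀L³/(45EI) = 295.8/EI
  relative rotation θ_0 = (394.9 + 295.8)/EI = 690.7/EI
A unit hogging moment at B produces rotation L₁/(3EI) + L₂/(3EI) = 6.667/EI.
Compatibility: M_B·(L₁+L₂)/(3EI) = θ_0, giving M_B = 103.6 kN·m (hogging).
Span AB, ΣM about A with M_B applied at B: R_B^{AB}·9 = 526.5 + 103.6, so R_B^{AB} = 70.01 kN and R_A = 117 − 70.01 = 46.99 kN.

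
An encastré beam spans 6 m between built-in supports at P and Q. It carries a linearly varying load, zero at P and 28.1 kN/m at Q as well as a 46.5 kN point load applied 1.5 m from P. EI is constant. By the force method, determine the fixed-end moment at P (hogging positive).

Release both end moments; the primary structure is a simply-supported span PQ with redundants M_P and M_Q.
Simple-span end rotations at P and Q under the given loads:
  at P: triangular load, peak 28.1: 7w₀L³/(360EI) = 118/EI
  at Q: triangular load, peak 28.1: w₀L³/(45EI) = 134.9/EI
  at P: point load 46.5 at a = 1.5: Pab(L + b)/(6LEI) = 91.55/EI
  at Q: point load 46.5 at a = 1.5: Pab(L + a)/(6LEI) = 65.39/EI
  θ_P0 = 209.6/EI,  θ_Q0 = 200.3/EI
Flexibility coefficients: a unit moment at one end gives L/(3EI) there and L/(6EI) at the far end, so f₁₁ = f₂₂ = 2/EI and f₁₂ = f₂₁ = 1/EI.
Compatibility — zero rotation at each built-in end:
  2 M_P + 1 M_Q = 209.6
  1 M_P + 2 M_Q = 200.3
Solving the pair gives M_P = 72.95 kN·m and M_Q = 63.66 kN·m (hogging).

M_P = 72.95 kN·m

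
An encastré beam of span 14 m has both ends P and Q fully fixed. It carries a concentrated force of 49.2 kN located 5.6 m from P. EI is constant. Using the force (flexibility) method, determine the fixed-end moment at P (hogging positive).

M_P = 99.19 kN·m

Take the two fixed-end moments M_P, M_Q as redundants; the released structure is the simple span PQ.
End rotations of the released simple span under the applied load (×1/EI):
  at P: point load 49.2 at a = 5.6: Pab(L + b)/(6LEI) = 617.2/EI
  at Q: point load 49.2 at a = 5.6: Pab(L + a)/(6LEI) = 540/EI
  θ_P0 = 617.2/EI,  θ_Q0 = 540/EI
Flexibility coefficients: a unit moment at one end gives L/(3EI) there and L/(6EI) at the far end, so f₁₁ = f₂₂ = 4.667/EI and f₁₂ = f₂₁ = 2.333/EI.
Compatibility — zero rotation at each built-in end:
  4.667 M_P + 2.333 M_Q = 617.2
  2.333 M_P + 4.667 M_Q = 540
Solving the pair gives M_P = 99.19 kN·m and M_Q = 66.12 kN·m (hogging).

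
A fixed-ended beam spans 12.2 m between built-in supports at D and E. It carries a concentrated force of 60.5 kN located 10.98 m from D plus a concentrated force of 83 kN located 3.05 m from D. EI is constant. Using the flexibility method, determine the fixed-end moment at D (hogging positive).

M_D = 149 kN·m

Take the two fixed-end moments M_D, M_E as redundants; the released structure is the simple span DE.
On the primary (simply-supported) span, the end slopes from the loading are:
  at D: point load 60.5 at a = 10.98: Pab(L + b)/(6LEI) = 148.6/EI
  at E: point load 60.5 at a = 10.98: Pab(L + a)/(6LEI) = 256.6/EI
  at D: point load 83 at a = 3.05: Pab(L + b)/(6LEI) = 675.6/EI
  at E: point load 83 at a = 3.05: Pab(L + a)/(6LEI) = 482.6/EI
  θ_D0 = 824.2/EI,  θ_E0 = 739.2/EI
Flexibility coefficients: a unit moment at one end gives L/(3EI) there and L/(6EI) at the far end, so f₁₁ = f₂₂ = 4.067/EI and f₁₂ = f₂₁ = 2.033/EI.
Compatibility — zero rotation at each built-in end:
  4.067 M_D + 2.033 M_E = 824.2
  2.033 M_D + 4.067 M_E = 739.2
Solving the pair gives M_D = 149 kN·m and M_E = 107.3 kN·m (hogging).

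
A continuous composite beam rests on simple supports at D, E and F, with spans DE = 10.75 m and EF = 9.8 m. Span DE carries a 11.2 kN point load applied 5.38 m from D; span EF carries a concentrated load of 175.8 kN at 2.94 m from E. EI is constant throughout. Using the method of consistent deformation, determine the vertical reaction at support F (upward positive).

R_F = 36.57 kN

Insert a hinge at E; M_E is the redundant, and each span becomes simply supported.
Discontinuity in slope at E on the released structure — sum the simple-span end rotations:
  span DE: point load 11.2 at a = 5.38: Pab(L + a)/(6LEI) = 80.92/EI
  span EF: point load 175.8 at a = 2.94: Pab(L + b)/(6LEI) = 1005/EI
  relative rotation θ_0 = (80.92 + 1005)/EI = 1086/EI
A unit hogging moment at E produces rotation L₁/(3EI) + L₂/(3EI) = 6.85/EI.
Compatibility: M_E·(L₁+L₂)/(3EI) = θ_0, giving M_E = 158.5 kN·m (hogging).
Span EF, ΣM about F: R_E^{EF}·9.8 = 1206 + 158.5, so R_E^{EF} = 139.2 kN and R_F = 175.8 − 139.2 = 36.57 kN.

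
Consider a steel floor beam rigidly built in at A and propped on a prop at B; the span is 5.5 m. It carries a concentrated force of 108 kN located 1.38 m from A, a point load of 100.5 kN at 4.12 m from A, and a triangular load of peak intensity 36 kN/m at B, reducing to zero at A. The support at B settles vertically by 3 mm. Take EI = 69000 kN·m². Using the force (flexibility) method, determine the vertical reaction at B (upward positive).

Choose R_B as the redundant. The primary structure is the cantilever fixed at A.
Deflection at B on the released cantilever, summing each load's contribution:
  point load 108 at a = 1.38: Pa²(3L − a)/(6EI) = 518.3/EI
  point load 100.5 at a = 4.12: Pa²(3L − a)/(6EI) = 3520/EI
  triangular load, peak 36 at the free end: 11w₀L⁴/(120EI) = 3020/EI
  δ_0 = 7058/EI
Flexibility coefficient — unit upward force at B: δ_{BB} = L³/(3EI) = 55.46/EI.
With EI = 69000 kN·m²: δ_0 = 0.10229 m and δ_{BB} = 0.000804 m/kN.
Compatibility — the beam at B must follow the support down by 0.003 m: δ_0 − R_B·δ_{BB} = 0.003, so R_B = (0.10229 − 0.003)/0.000804 = 123.5 kN.

R_B = 123.5 kN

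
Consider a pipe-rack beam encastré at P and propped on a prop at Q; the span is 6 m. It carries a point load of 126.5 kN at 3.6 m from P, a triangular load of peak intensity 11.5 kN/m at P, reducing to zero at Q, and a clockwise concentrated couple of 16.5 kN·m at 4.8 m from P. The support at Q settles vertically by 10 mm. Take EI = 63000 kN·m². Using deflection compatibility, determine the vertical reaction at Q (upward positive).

Remove the prop at Q; the released (primary) structure is a cantilever built in at P.
Primary-structure tip deflection at Q by superposition:
  point load 126.5 at a = 3.6: Pa²(3L − a)/(6EI) = 3935/EI
  triangular load, peak 11.5 at the fixed end: w₀L⁴/(30EI) = 496.8/EI
  clockwise couple 16.5 at a = 4.8: M₀a(2L − a)/(2EI) = 285.1/EI
  δ_0 = 4717/EI
Tip deflection under a unit load at Q: L³/(3EI) = 72/EI.
With EI = 63000 kN·m²: δ_0 = 0.074866 m and δ_{QQ} = 0.001143 m/kN.
Compatibility — the beam at Q must follow the support down by 0.01 m: δ_0 − R_Q·δ_{QQ} = 0.01, so R_Q = (0.074866 − 0.01)/0.001143 = 56.76 kN.

R_Q = 56.76 kN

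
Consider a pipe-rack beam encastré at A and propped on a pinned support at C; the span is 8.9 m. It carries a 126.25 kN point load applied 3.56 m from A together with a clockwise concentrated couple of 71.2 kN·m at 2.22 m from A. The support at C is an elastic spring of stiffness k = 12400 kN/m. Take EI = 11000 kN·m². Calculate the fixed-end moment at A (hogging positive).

Release the roller at C. Primary structure: cantilever fixed at A.
Primary-structure tip deflection at C by superposition:
  point load 126.25 at a = 3.56: Pa²(3L − a)/(6EI) = 6171/EI
  clockwise couple 71.2 at a = 2.22: M₀a(2L − a)/(2EI) = 1231/EI
  δ_0 = 7402/EI
Flexibility coefficient — unit upward force at C: δ_{CC} = L³/(3EI) = 235/EI.
With EI = 11000 kN·m²: δ_0 = 0.67292 m and δ_{CC} = 0.021363 m/kN.
Compatibility — the spring shortens by R_C/k under the reaction it provides: δ_0 − R_C·δ_{CC} = R_C/k. With 1/k = 0.000081 m/kN, R_C = δ_0 / (δ_{CC} + 1/k) = 0.67292 / (0.021363 + 0.000081) = 31.38 kN.
Moment equilibrium about A: M_A = Σ(load moments about A) − R_C·L = 520.6 − 31.38×8.9 = 241.4 kN·m.

M_A = 241.4 kN·m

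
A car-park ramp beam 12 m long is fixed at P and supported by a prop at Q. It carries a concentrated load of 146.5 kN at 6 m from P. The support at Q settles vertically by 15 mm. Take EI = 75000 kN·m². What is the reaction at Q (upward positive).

Release the roller at Q. Primary structure: cantilever fixed at P.
Deflection at Q on the released cantilever, summing each load's contribution:
  point load 146.5 at a = 6: Pa²(3L − a)/(6EI) = 26370/EI
Tip deflection under a unit load at Q: L³/(3EI) = 576/EI.
With EI = 75000 kN·m²: δ_0 = 0.3516 m and δ_{QQ} = 0.00768 m/kN.
Compatibility — the beam at Q must follow the support down by 0.015 m: δ_0 − R_Q·δ_{QQ} = 0.015, so R_Q = (0.3516 − 0.015)/0.00768 = 43.83 kN.

R_Q = 43.83 kN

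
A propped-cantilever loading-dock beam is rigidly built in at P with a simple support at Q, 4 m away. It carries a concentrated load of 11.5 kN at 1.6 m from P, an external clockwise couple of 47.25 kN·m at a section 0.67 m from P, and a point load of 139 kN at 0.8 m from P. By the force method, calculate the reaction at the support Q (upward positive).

Remove the prop at Q; the released (primary) structure is a cantilever built in at P.
Primary-structure tip deflection at Q by superposition:
  point load 11.5 at a = 1.6: Pa²(3L − a)/(6EI) = 51.03/EI
  clockwise couple 47.25 at a = 0.67: M₀a(2L − a)/(2EI) = 116/EI
  point load 139 at a = 0.8: Pa²(3L − a)/(6EI) = 166.1/EI
  δ_0 = 333.1/EI
Flexibility coefficient — unit upward force at Q: δ_{QQ} = L³/(3EI) = 21.33/EI.
The prop prevents deflection at Q: R_Q = δ_0/δ_{QQ} = 333.1/21.33 = 15.61 kN.

R_Q = 15.61 kN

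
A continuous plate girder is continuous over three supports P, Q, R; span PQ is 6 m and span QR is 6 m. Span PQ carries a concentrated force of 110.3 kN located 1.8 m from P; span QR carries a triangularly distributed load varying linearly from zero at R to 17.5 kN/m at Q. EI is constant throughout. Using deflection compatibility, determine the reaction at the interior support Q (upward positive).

Release continuity at Q by inserting a hinge; the redundant is the internal moment M_Q. The primary structure is two simply-supported spans PQ and QR.
Rotations at Q on the released spans (each span's end-slope, ×1/EI):
  span PQ: point load 110.3 at a = 1.8: Pab(L + a)/(6LEI) = 180.7/EI
  span QR: triangular load, peak 17.5: w₀L³/(45EI) = 84/EI
  relative rotation θ_0 = (180.7 + 84)/EI = 264.7/EI
A unit hogging moment at Q produces rotation L₁/(3EI) + L₂/(3EI) = 4/EI.
Compatibility: M_Q·(L₁+L₂)/(3EI) = θ_0, giving M_Q = 66.17 kN·m (hogging).
Span PQ, ΣM about P with M_Q applied at Q: R_Q^{PQ}·6 = 198.5 + 66.17, so R_Q^{PQ} = 44.12 kN and R_P = 110.3 − 44.12 = 66.18 kN.
Span QR, ΣM about R: R_Q^{QR}·6 = 210 + 66.17, so R_Q^{QR} = 46.03 kN and R_R = 52.5 − 46.03 = 6.472 kN.
R_Q = 44.12 + 46.03 = 90.15 kN.

R_Q = 90.15 kN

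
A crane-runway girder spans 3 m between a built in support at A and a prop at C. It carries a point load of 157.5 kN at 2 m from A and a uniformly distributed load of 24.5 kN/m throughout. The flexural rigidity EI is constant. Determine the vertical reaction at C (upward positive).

R_C = 109.2 kN

Choose R_C as the redundant. The primary structure is the cantilever fixed at A.
Downward deflection at the released point C due to the loads:
  point load 157.5 at a = 2: Pa²(3L − a)/(6EI) = 735/EI
  UDL 24.5: wL⁴/(8EI) = 248.1/EI
  δ_0 = 983.1/EI
Flexibility coefficient — unit upward force at C: δ_{CC} = L³/(3EI) = 9/EI.
Compatibility at C: δ_0 − R_C·δ_{CC} = 0, so R_C = 983.1/9 = 109.2 kN.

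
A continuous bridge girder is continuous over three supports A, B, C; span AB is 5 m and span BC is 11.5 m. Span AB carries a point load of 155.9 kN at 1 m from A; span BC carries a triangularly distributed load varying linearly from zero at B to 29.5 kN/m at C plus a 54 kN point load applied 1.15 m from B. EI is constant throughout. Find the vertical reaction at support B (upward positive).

R_B = 199 kN

Take M_B as the redundant. Released structure: two simple spans AB and BC with a hinge at B.
Discontinuity in slope at B on the released structure — sum the simple-span end rotations:
  span AB: point load 155.9 at a = 1: Pab(L + a)/(6LEI) = 124.7/EI
  span BC: triangular load, peak 29.5: 7w₀L³/(360EI) = 872.4/EI
  span BC: point load 54 at a = 1.15: Pab(L + b)/(6LEI) = 203.5/EI
  relative rotation θ_0 = (124.7 + 1076)/EI = 1201/EI
A unit hogging moment at B produces rotation L₁/(3EI) + L₂/(3EI) = 5.5/EI.
Slope continuity at B: θ_0 = M_B·5.5/EI, so M_B = 1201/5.5 = 218.3 kN·m (hogging).
Span AB, ΣM about A with M_B applied at B: R_B^{AB}·5 = 155.9 + 218.3, so R_B^{AB} = 74.84 kN and R_A = 155.9 − 74.84 = 81.06 kN.
Span BC, ΣM about C: R_B^{BC}·11.5 = 1209 + 218.3, so R_B^{BC} = 124.1 kN and R_C = 223.6 − 124.1 = 99.5 kN.
R_B = 74.84 + 124.1 = 199 kN.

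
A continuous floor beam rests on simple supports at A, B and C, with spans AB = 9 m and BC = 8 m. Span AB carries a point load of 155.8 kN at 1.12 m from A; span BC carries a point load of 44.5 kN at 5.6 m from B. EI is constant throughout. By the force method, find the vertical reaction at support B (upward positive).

R_B = 48.87 kN

Insert a hinge at B; M_B is the redundant, and each span becomes simply supported.
Rotations at B on the released spans (each span's end-slope, ×1/EI):
  span AB: point load 155.8 at a = 1.12: Pab(L + a)/(6LEI) = 257.7/EI
  span BC: point load 44.5 at a = 5.6: Pab(L + b)/(6LEI) = 129.6/EI
  relative rotation θ_0 = (257.7 + 129.6)/EI = 387.3/EI
A unit hogging moment at B produces rotation L₁/(3EI) + L₂/(3EI) = 5.667/EI.
Compatibility: M_B·(L₁+L₂)/(3EI) = θ_0, giving M_B = 68.34 kN·m (hogging).
Span AB, ΣM about A with M_B applied at B: R_B^{AB}·9 = 174.5 + 68.34, so R_B^{AB} = 26.98 kN and R_A = 155.8 − 26.98 = 128.8 kN.
Span BC, ΣM about C: R_B^{BC}·8 = 106.8 + 68.34, so R_B^{BC} = 21.89 kN and R_C = 44.5 − 21.89 = 22.61 kN.
R_B = 26.98 + 21.89 = 48.87 kN.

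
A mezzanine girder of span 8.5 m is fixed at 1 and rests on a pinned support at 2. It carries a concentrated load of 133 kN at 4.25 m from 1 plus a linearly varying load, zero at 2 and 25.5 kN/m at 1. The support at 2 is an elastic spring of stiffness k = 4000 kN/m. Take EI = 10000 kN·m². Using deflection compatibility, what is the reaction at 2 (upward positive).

R_2 = 62.47 kN

Remove the prop at 2; the released (primary) structure is a cantilever built in at 1.
Primary-structure tip deflection at 2 by superposition:
  point load 133 at a = 4.25: Pa²(3L − a)/(6EI) = 8508/EI
  triangular load, peak 25.5 at the fixed end: w₀L⁴/(30EI) = 4437/EI
  δ_0 = 12945/EI
Tip deflection under a unit load at 2: L³/(3EI) = 204.7/EI.
With EI = 10000 kN·m²: δ_0 = 1.2945 m and δ_{22} = 0.020471 m/kN.
Compatibility — the spring shortens by R_2/k under the reaction it provides: δ_0 − R_2·δ_{22} = R_2/k. With 1/k = 0.00025 m/kN, R_2 = δ_0 / (δ_{22} + 1/k) = 1.2945 / (0.020471 + 0.00025) = 62.47 kN.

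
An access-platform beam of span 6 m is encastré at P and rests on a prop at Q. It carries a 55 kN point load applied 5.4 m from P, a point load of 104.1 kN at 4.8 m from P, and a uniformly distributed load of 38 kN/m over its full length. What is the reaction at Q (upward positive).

Choose R_Q as the redundant. The primary structure is the cantilever fixed at P.
Downward deflection at the released point Q due to the loads:
  point load 55 at a = 5.4: Pa²(3L − a)/(6EI) = 3368/EI
  point load 104.1 at a = 4.8: Pa²(3L − a)/(6EI) = 5277/EI
  UDL 38: wL⁴/(8EI) = 6156/EI
  δ_0 = 14801/EI
Flexibility coefficient — unit upward force at Q: δ_{QQ} = L³/(3EI) = 72/EI.
The prop prevents deflection at Q: R_Q = δ_0/δ_{QQ} = 14801/72 = 205.6 kN.

R_Q = 205.6 kN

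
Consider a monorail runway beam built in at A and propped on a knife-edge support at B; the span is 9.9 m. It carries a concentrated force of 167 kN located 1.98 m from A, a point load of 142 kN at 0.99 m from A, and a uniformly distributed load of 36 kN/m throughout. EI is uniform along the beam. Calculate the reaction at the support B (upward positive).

Release the roller at B. Primary structure: cantilever fixed at A.
Free-end deflection of the primary structure under the applied loading (downward +):
  point load 167 at a = 1.98: Pa²(3L − a)/(6EI) = 3025/EI
  point load 142 at a = 0.99: Pa²(3L − a)/(6EI) = 665.9/EI
  UDL 36: wL⁴/(8EI) = 43227/EI
  δ_0 = 46918/EI
Flexibility coefficient — unit upward force at B: δ_{BB} = L³/(3EI) = 323.4/EI.
Compatibility at B: δ_0 − R_B·δ_{BB} = 0, so R_B = 46918/323.4 = 145.1 kN.

R_B = 145.1 kN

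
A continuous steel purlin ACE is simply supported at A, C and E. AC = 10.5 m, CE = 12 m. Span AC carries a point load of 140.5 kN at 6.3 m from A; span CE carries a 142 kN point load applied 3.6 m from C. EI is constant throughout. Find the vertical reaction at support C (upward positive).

Take M_C as the redundant. Released structure: two simple spans AC and CE with a hinge at C.
Rotations at C on the released spans (each span's end-slope, ×1/EI):
  span AC: point load 140.5 at a = 6.3: Pab(L + a)/(6LEI) = 991.4/EI
  span CE: point load 142 at a = 3.6: Pab(L + b)/(6LEI) = 1217/EI
  relative rotation θ_0 = (991.4 + 1217)/EI = 2208/EI
A unit hogging moment at C produces rotation L₁/(3EI) + L₂/(3EI) = 7.5/EI.
Slope continuity at C: θ_0 = M_C·7.5/EI, so M_C = 2208/7.5 = 294.4 kN·m (hogging).
Span AC, ΣM about A with M_C applied at C: R_C^{AC}·10.5 = 885.1 + 294.4, so R_C^{AC} = 112.3 kN and R_A = 140.5 − 112.3 = 28.16 kN.
Span CE, ΣM about E: R_C^{CE}·12 = 1193 + 294.4, so R_C^{CE} = 123.9 kN and R_E = 142 − 123.9 = 18.07 kN.
R_C = 112.3 + 123.9 = 236.3 kN.

R_C = 236.3 kN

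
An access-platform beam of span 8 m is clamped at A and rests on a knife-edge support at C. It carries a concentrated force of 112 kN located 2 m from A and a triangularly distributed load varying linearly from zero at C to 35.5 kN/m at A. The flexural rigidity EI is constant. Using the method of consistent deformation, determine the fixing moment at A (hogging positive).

Take the reaction at C as the redundant and release it; the primary structure is a cantilever fixed at A.
Deflection at C on the released cantilever, summing each load's contribution:
  point load 112 at a = 2: Pa²(3L − a)/(6EI) = 1643/EI
  triangular load, peak 35.5 at the fixed end: w₀L⁴/(30EI) = 4847/EI
  δ_0 = 6490/EI
Flexibility coefficient — unit upward force at C: δ_{CC} = L³/(3EI) = 170.7/EI.
Compatibility at C: δ_0 − R_C·δ_{CC} = 0, so R_C = 6490/170.7 = 38.02 kN.
Moment equilibrium about A: M_A = Σ(load moments about A) − R_C·L = 602.7 − 38.02×8 = 298.5 kN·m.

M_A = 298.5 kN·m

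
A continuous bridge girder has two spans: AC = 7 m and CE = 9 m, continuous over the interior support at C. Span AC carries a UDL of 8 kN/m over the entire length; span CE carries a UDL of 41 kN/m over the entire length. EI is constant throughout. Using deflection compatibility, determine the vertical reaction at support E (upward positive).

Take M_C as the redundant. Released structure: two simple spans AC and CE with a hinge at C.
Discontinuity in slope at C on the released structure — sum the simple-span end rotations:
  span AC: UDL 8: wL³/(24EI) = 114.3/EI
  span CE: UDL 41: wL³/(24EI) = 1245/EI
  relative rotation θ_0 = (114.3 + 1245)/EI = 1360/EI
A unit hogging moment at C produces rotation L₁/(3EI) + L₂/(3EI) = 5.333/EI.
Slope continuity at C: θ_0 = M_C·5.333/EI, so M_C = 1360/5.333 = 254.9 kN·m (hogging).
Span CE, ΣM about E: R_C^{CE}·9 = 1660 + 254.9, so R_C^{CE} = 212.8 kN and R_E = 369 − 212.8 = 156.2 kN.

R_E = 156.2 kN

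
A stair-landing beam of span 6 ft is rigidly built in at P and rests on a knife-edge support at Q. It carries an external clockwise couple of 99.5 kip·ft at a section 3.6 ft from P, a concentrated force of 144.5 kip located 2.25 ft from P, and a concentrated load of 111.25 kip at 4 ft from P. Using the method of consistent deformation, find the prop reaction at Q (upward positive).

Release the roller at Q. Primary structure: cantilever fixed at P.
Downward deflection at the released point Q due to the loads:
  clockwise couple 99.5 at a = 3.6: M₀a(2L − a)/(2EI) = 1504/EI
  point load 144.5 at a = 2.25: Pa²(3L − a)/(6EI) = 1920/EI
  point load 111.25 at a = 4: Pa²(3L − a)/(6EI) = 4153/EI
  δ_0 = 7578/EI
Flexibility coefficient — unit upward force at Q: δ_{QQ} = L³/(3EI) = 72/EI.
The prop prevents deflection at Q: R_Q = δ_0/δ_{QQ} = 7578/72 = 105.3 kip.

R_Q = 105.3 kip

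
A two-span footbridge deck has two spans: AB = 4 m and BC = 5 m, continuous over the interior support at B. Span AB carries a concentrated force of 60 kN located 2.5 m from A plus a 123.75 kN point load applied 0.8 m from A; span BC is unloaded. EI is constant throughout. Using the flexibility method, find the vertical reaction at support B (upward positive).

Insert a hinge at B; M_B is the redundant, and each span becomes simply supported.
Rotations at B on the released spans (each span's end-slope, ×1/EI):
  span AB: point load 60 at a = 2.5: Pab(L + a)/(6LEI) = 60.94/EI
  span AB: point load 123.75 at a = 0.8: Pab(L + a)/(6LEI) = 63.36/EI
  relative rotation θ_0 = (124.3 + 0)/EI = 124.3/EI
A unit hogging moment at B produces rotation L₁/(3EI) + L₂/(3EI) = 3/EI.
Slope continuity at B: θ_0 = M_B·3/EI, so M_B = 124.3/3 = 41.43 kN·m (hogging).
Span AB, ΣM about A with M_B applied at B: R_B^{AB}·4 = 249 + 41.43, so R_B^{AB} = 72.61 kN and R_A = 183.8 − 72.61 = 111.1 kN.
Span BC, ΣM about C: R_B^{BC}·5 = 0 + 41.43, so R_B^{BC} = 8.287 kN and R_C = 0 − 8.287 = -8.287 kN.
R_B = 72.61 + 8.287 = 80.89 kN.

R_B = 80.89 kN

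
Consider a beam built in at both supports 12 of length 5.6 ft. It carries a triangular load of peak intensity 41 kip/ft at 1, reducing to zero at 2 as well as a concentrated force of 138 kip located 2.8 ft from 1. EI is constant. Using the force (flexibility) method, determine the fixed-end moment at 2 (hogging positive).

Take the two fixed-end moments M_1, M_2 as redundants; the released structure is the simple span 12.
End rotations of the released simple span under the applied load (×1/EI):
  at 1: triangular load, peak 41: w₀L³/(45EI) = 160/EI
  at 2: triangular load, peak 41: 7w₀L³/(360EI) = 140/EI
  at 1: point load 138 at a = 2.8: Pab(L + b)/(6LEI) = 270.5/EI
  at 2: point load 138 at a = 2.8: Pab(L + a)/(6LEI) = 270.5/EI
  θ_10 = 430.5/EI,  θ_20 = 410.5/EI
Flexibility coefficients: a unit moment at one end gives L/(3EI) there and L/(6EI) at the far end, so f₁₁ = f₂₂ = 1.867/EI and f₁₂ = f₂₁ = 0.9333/EI.
Compatibility — zero rotation at each built-in end:
  1.867 M_1 + 0.9333 M_2 = 430.5
  0.9333 M_1 + 1.867 M_2 = 410.5
Solving the pair gives M_1 = 160.9 kip·ft and M_2 = 139.5 kip·ft (hogging).

M_2 = 139.5 kip·ft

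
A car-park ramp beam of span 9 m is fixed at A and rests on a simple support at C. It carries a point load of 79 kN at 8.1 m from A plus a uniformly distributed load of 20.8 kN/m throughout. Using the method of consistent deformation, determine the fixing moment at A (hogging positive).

Take the reaction at C as the redundant and release it; the primary structure is a cantilever fixed at A.
Primary-structure tip deflection at C by superposition:
  point load 79 at a = 8.1: Pa²(3L − a)/(6EI) = 16327/EI
  UDL 20.8: wL⁴/(8EI) = 17059/EI
  δ_0 = 33386/EI
Tip deflection under a unit load at C: L³/(3EI) = 243/EI.
Compatibility at C: δ_0 − R_C·δ_{CC} = 0, so R_C = 33386/243 = 137.4 kN.
Moment equilibrium about A: M_A = Σ(load moments about A) − R_C·L = 1482 − 137.4×9 = 245.8 kN·m.

M_A = 245.8 kN·m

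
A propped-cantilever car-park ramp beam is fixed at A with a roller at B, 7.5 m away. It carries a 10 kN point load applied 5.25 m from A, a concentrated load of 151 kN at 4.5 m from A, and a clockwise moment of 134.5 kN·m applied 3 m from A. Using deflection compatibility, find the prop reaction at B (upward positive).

R_B = 88.08 kN

Take the reaction at B as the redundant and release it; the primary structure is a cantilever fixed at A.
Deflection at B on the released cantilever, summing each load's contribution:
  point load 10 at a = 5.25: Pa²(3L − a)/(6EI) = 792.4/EI
  point load 151 at a = 4.5: Pa²(3L − a)/(6EI) = 9173/EI
  clockwise couple 134.5 at a = 3: M₀a(2L − a)/(2EI) = 2421/EI
  δ_0 = 12387/EI
Flexibility coefficient — unit upward force at B: δ_{BB} = L³/(3EI) = 140.6/EI.
Compatibility at B: δ_0 − R_B·δ_{BB} = 0, so R_B = 12387/140.6 = 88.08 kN.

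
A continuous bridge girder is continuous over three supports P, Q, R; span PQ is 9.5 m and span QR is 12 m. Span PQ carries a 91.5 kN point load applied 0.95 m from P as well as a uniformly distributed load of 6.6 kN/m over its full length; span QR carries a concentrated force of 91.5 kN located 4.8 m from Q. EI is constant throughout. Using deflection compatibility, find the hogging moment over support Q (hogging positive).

Take M_Q as the redundant. Released structure: two simple spans PQ and QR with a hinge at Q.
Rotations at Q on the released spans (each span's end-slope, ×1/EI):
  span PQ: point load 91.5 at a = 0.95: Pab(L + a)/(6LEI) = 136.3/EI
  span PQ: UDL 6.6: wL³/(24EI) = 235.8/EI
  span QR: point load 91.5 at a = 4.8: Pab(L + b)/(6LEI) = 843.3/EI
  relative rotation θ_0 = (372 + 843.3)/EI = 1215/EI
A unit hogging moment at Q produces rotation L₁/(3EI) + L₂/(3EI) = 7.167/EI.
Slope continuity at Q: θ_0 = M_Q·7.167/EI, so M_Q = 1215/7.167 = 169.6 kN·m (hogging).

M_Q = 169.6 kN·m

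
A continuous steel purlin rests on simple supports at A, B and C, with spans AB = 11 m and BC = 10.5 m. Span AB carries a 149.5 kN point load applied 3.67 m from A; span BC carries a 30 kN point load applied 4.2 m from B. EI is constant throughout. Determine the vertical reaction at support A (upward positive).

R_A = 85.6 kN

Release continuity at B by inserting a hinge; the redundant is the internal moment M_B. The primary structure is two simply-supported spans AB and BC.
Discontinuity in slope at B on the released structure — sum the simple-span end rotations:
  span AB: point load 149.5 at a = 3.67: Pab(L + a)/(6LEI) = 893.9/EI
  span BC: point load 30 at a = 4.2: Pab(L + b)/(6LEI) = 211.7/EI
  relative rotation θ_0 = (893.9 + 211.7)/EI = 1106/EI
A unit hogging moment at B produces rotation L₁/(3EI) + L₂/(3EI) = 7.167/EI.
Slope continuity at B: θ_0 = M_B·7.167/EI, so M_B = 1106/7.167 = 154.3 kN·m (hogging).
Span AB, ΣM about A with M_B applied at B: R_B^{AB}·11 = 548.7 + 154.3, so R_B^{AB} = 63.9 kN and R_A = 149.5 − 63.9 = 85.6 kN.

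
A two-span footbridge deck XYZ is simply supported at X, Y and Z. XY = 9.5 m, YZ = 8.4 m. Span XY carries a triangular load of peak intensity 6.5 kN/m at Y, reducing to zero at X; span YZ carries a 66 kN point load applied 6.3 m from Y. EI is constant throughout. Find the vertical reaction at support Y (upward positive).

R_Y = 48.58 kN

Insert a hinge at Y; M_Y is the redundant, and each span becomes simply supported.
End slopes at the hinge Y, treating each span as simply supported:
  span XY: triangular load, peak 6.5: w₀L³/(45EI) = 123.8/EI
  span YZ: point load 66 at a = 6.3: Pab(L + b)/(6LEI) = 181.9/EI
  relative rotation θ_0 = (123.8 + 181.9)/EI = 305.8/EI
A unit hogging moment at Y produces rotation L₁/(3EI) + L₂/(3EI) = 5.967/EI.
Compatibility: M_Y·(L₁+L₂)/(3EI) = θ_0, giving M_Y = 51.24 kN·m (hogging).
Span XY, ΣM about X with M_Y applied at Y: R_Y^{XY}·9.5 = 195.5 + 51.24, so R_Y^{XY} = 25.98 kN and R_X = 30.88 − 25.98 = 4.898 kN.
Span YZ, ΣM about Z: R_Y^{YZ}·8.4 = 138.6 + 51.24, so R_Y^{YZ} = 22.6 kN and R_Z = 66 − 22.6 = 43.4 kN.
R_Y = 25.98 + 22.6 = 48.58 kN.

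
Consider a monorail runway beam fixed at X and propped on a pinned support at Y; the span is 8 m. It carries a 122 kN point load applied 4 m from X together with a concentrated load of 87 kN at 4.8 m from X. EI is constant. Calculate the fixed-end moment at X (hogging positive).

Remove the prop at Y; the released (primary) structure is a cantilever built in at X.
Deflection at Y on the released cantilever, summing each load's contribution:
  point load 122 at a = 4: Pa²(3L − a)/(6EI) = 6507/EI
  point load 87 at a = 4.8: Pa²(3L − a)/(6EI) = 6414/EI
  δ_0 = 12921/EI
Tip deflection under a unit load at Y: L³/(3EI) = 170.7/EI.
Compatibility at Y: δ_0 − R_Y·δ_{YY} = 0, so R_Y = 12921/170.7 = 75.71 kN.
Moment equilibrium about X: M_X = Σ(load moments about X) − R_Y·L = 905.6 − 75.71×8 = 299.9 kN·m.

M_X = 299.9 kN·m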